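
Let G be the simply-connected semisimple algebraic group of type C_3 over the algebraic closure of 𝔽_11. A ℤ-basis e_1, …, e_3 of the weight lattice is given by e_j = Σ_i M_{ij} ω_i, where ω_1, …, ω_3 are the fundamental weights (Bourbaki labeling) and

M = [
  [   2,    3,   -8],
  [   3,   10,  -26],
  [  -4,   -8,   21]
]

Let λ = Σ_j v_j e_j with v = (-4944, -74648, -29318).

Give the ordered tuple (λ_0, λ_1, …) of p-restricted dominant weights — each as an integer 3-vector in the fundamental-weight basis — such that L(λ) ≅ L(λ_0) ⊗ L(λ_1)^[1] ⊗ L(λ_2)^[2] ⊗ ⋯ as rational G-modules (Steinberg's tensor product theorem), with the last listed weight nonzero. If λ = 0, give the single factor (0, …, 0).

In the fundamental-weight basis, λ has coordinates c = M·v (v = (-4944, -74648, -29318)):
  c_1 = 2*-4944 + 3*-74648 + -8*-29318 = 712
  c_2 = 3*-4944 + 10*-74648 + -26*-29318 = 956
  c_3 = -4*-4944 + -8*-74648 + 21*-29318 = 1282
p = 11; digits c_i = Σ_j d_{ij}·11^j, 0 ≤ d_{ij} < 11:
  c_1 = 712 = 8·11^0 + 9·11^1 + 5·11^2
  c_2 = 956 = 10·11^0 + 9·11^1 + 7·11^2
  c_3 = 1282 = 6·11^0 + 6·11^1 + 10·11^2
p-restricted factor λ_0 = (8, 10, 6)
p-restricted factor λ_1 = (9, 9, 6)
p-restricted factor λ_2 = (5, 7, 10)

((8, 10, 6), (9, 9, 6), (5, 7, 10))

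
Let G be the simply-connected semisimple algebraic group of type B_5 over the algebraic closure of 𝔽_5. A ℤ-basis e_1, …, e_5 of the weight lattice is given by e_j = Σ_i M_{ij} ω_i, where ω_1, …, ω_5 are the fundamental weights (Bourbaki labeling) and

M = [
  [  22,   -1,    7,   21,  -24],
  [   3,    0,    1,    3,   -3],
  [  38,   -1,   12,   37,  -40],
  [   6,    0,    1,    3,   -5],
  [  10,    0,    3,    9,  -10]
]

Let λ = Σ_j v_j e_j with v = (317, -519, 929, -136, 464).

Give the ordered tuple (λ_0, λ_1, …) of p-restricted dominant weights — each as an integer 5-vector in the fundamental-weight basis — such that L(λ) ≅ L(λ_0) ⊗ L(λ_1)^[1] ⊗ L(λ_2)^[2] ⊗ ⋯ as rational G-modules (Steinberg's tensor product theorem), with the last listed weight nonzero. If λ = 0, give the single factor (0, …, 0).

In the fundamental-weight basis, λ has coordinates c = M·v (v = (317, -519, 929, -136, 464)):
  c_1 = 22·317 + (-1)·(-519) + 7·929 + (21)·(-136) + (-24)·(464) = 4
  c_2 = 3·317 + (0)·(-519) + 1·929 + (3)·(-136) + (-3)·(464) = 80
  c_3 = 38·317 + (-1)·(-519) + 12·929 + (37)·(-136) + (-40)·(464) = 121
  c_4 = 6·317 + (0)·(-519) + 1·929 + (3)·(-136) + (-5)·(464) = 103
  c_5 = 10·317 + (0)·(-519) + 3·929 + (9)·(-136) + (-10)·(464) = 93
Writing each c_i in base p = 5:
  c_1 = 4 = 4·5^0
  c_2 = 80 = 0·5^0 + 1·5^1 + 3·5^2
  c_3 = 121 = 1·5^0 + 4·5^1 + 4·5^2
  c_4 = 103 = 3·5^0 + 0·5^1 + 4·5^2
  c_5 = 93 = 3·5^0 + 3·5^1 + 3·5^2
Factor λ_0 = (4, 0, 1, 3, 3)
Factor λ_1 = (0, 1, 4, 0, 3)
Factor λ_2 = (0, 3, 4, 4, 3)

((4, 0, 1, 3, 3), (0, 1, 4, 0, 3), (0, 3, 4, 4, 3))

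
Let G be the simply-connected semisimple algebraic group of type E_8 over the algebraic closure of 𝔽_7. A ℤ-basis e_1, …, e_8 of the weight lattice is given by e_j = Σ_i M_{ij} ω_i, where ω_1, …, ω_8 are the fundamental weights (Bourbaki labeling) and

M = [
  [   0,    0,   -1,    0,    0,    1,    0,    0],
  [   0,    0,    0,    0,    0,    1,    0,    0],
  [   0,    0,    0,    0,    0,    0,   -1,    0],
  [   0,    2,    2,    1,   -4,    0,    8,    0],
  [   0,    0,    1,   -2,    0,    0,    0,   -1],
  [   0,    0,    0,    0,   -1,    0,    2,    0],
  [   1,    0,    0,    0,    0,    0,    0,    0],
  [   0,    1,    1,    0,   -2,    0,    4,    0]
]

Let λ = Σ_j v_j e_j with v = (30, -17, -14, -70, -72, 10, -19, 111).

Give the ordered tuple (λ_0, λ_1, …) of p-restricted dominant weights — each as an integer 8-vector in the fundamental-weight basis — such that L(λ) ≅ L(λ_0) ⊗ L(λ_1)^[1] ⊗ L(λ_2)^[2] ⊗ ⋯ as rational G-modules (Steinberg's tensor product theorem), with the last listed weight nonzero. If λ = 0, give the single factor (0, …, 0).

Compute c_i = Σ_j M_{ij} v_j with v = (30, -17, -14, -70, -72, 10, -19, 111):
  c_1 = (0)·(30) + (0)·(-17) + (-1)·(-14) + (0)·(-70) + (0)·(-72) + (1)·(10) + (0)·(-19) + (0)·(111) = 24
  c_2 = (0)·(30) + (0)·(-17) + (0)·(-14) + (0)·(-70) + (0)·(-72) + (1)·(10) + (0)·(-19) + (0)·(111) = 10
  c_3 = (0)·(30) + (0)·(-17) + (0)·(-14) + (0)·(-70) + (0)·(-72) + (0)·(10) + (-1)·(-19) + (0)·(111) = 19
  c_4 = (0)·(30) + (2)·(-17) + (2)·(-14) + (1)·(-70) + (-4)·(-72) + (0)·(10) + (8)·(-19) + (0)·(111) = 4
  c_5 = (0)·(30) + (0)·(-17) + (1)·(-14) + (-2)·(-70) + (0)·(-72) + (0)·(10) + (0)·(-19) + (-1)·(111) = 15
  c_6 = (0)·(30) + (0)·(-17) + (0)·(-14) + (0)·(-70) + (-1)·(-72) + (0)·(10) + (2)·(-19) + (0)·(111) = 34
  c_7 = (1)·(30) + (0)·(-17) + (0)·(-14) + (0)·(-70) + (0)·(-72) + (0)·(10) + (0)·(-19) + (0)·(111) = 30
  c_8 = (0)·(30) + (1)·(-17) + (1)·(-14) + (0)·(-70) + (-2)·(-72) + (0)·(10) + (4)·(-19) + (0)·(111) = 37
p = 7; digits c_i = Σ_j d_{ij}·7^j, 0 ≤ d_{ij} < 7:
  c_1 = 24 = 3·7^0 + 3·7^1
  c_2 = 10 = 3·7^0 + 1·7^1
  c_3 = 19 = 5·7^0 + 2·7^1
  c_4 = 4 = 4·7^0
  c_5 = 15 = 1·7^0 + 2·7^1
  c_6 = 34 = 6·7^0 + 4·7^1
  c_7 = 30 = 2·7^0 + 4·7^1
  c_8 = 37 = 2·7^0 + 5·7^1
λ_0 = (3, 3, 5, 4, 1, 6, 2, 2)
λ_1 = (3, 1, 2, 0, 2, 4, 4, 5)

((3, 3, 5, 4, 1, 6, 2, 2), (3, 1, 2, 0, 2, 4, 4, 5))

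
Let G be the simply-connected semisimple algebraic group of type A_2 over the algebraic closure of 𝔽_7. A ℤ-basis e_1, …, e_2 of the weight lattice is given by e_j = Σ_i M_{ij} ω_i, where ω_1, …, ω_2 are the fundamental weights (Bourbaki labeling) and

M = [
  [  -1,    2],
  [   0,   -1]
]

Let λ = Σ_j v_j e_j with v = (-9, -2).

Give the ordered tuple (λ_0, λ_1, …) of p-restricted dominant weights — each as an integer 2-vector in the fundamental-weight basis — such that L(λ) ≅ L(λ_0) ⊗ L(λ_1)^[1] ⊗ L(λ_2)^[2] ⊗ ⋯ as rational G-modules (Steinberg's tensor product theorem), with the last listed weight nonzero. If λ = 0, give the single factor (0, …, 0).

((5, 2),)

Compute c_i = Σ_j M_{ij} v_j with v = (-9, -2):
  c_1 = -1*-9 + 2*-2 = 5
  c_2 = 0*-9 + -1*-2 = 2
p = 7; digits c_i = Σ_j d_{ij}·7^j, 0 ≤ d_{ij} < 7:
  c_1 = 5 = 5·7^0
  c_2 = 2 = 2·7^0
λ_0 = (5, 2)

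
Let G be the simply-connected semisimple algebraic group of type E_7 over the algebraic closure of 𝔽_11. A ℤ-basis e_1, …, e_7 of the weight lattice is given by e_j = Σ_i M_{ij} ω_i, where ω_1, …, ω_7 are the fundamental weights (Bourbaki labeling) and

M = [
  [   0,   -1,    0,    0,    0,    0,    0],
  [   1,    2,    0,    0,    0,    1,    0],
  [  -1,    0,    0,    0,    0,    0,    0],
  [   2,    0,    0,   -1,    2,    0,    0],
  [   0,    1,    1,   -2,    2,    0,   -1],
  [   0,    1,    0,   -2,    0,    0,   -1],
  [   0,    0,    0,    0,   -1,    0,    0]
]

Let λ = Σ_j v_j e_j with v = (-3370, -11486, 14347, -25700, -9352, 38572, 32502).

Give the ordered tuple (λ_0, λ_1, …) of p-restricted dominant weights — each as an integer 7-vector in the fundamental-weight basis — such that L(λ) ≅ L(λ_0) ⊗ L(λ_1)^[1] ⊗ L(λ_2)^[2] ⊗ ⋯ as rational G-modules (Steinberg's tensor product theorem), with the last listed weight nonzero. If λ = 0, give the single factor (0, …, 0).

In the fundamental-weight basis, λ has coordinates c = M·v (v = (-3370, -11486, 14347, -25700, -9352, 38572, 32502)):
  c_1 = (0)·(-3370) + (-1)·(-11486) + (0)·(14347) + (0)·(-25700) + (0)·(-9352) + (0)·(38572) + (0)·(32502) = 11486
  c_2 = (1)·(-3370) + (2)·(-11486) + (0)·(14347) + (0)·(-25700) + (0)·(-9352) + (1)·(38572) + (0)·(32502) = 12230
  c_3 = (-1)·(-3370) + (0)·(-11486) + (0)·(14347) + (0)·(-25700) + (0)·(-9352) + (0)·(38572) + (0)·(32502) = 3370
  c_4 = (2)·(-3370) + (0)·(-11486) + (0)·(14347) + (-1)·(-25700) + (2)·(-9352) + (0)·(38572) + (0)·(32502) = 256
  c_5 = (0)·(-3370) + (1)·(-11486) + (1)·(14347) + (-2)·(-25700) + (2)·(-9352) + (0)·(38572) + (-1)·(32502) = 3055
  c_6 = (0)·(-3370) + (1)·(-11486) + (0)·(14347) + (-2)·(-25700) + (0)·(-9352) + (0)·(38572) + (-1)·(32502) = 7412
  c_7 = (0)·(-3370) + (0)·(-11486) + (0)·(14347) + (0)·(-25700) + (-1)·(-9352) + (0)·(38572) + (0)·(32502) = 9352
Base-11 expansion of each c_i:
  c_1 = 11486 = 2·11^0 + 10·11^1 + 6·11^2 + 8·11^3
  c_2 = 12230 = 9·11^0 + 0·11^1 + 2·11^2 + 9·11^3
  c_3 = 3370 = 4·11^0 + 9·11^1 + 5·11^2 + 2·11^3
  c_4 = 256 = 3·11^0 + 1·11^1 + 2·11^2
  c_5 = 3055 = 8·11^0 + 2·11^1 + 3·11^2 + 2·11^3
  c_6 = 7412 = 9·11^0 + 2·11^1 + 6·11^2 + 5·11^3
  c_7 = 9352 = 2·11^0 + 3·11^1 + 0·11^2 + 7·11^3
λ_0 = (2, 9, 4, 3, 8, 9, 2)
λ_1 = (10, 0, 9, 1, 2, 2, 3)
λ_2 = (6, 2, 5, 2, 3, 6, 0)
λ_3 = (8, 9, 2, 0, 2, 5, 7)

((2, 9, 4, 3, 8, 9, 2), (10, 0, 9, 1, 2, 2, 3), (6, 2, 5, 2, 3, 6, 0), (8, 9, 2, 0, 2, 5, 7))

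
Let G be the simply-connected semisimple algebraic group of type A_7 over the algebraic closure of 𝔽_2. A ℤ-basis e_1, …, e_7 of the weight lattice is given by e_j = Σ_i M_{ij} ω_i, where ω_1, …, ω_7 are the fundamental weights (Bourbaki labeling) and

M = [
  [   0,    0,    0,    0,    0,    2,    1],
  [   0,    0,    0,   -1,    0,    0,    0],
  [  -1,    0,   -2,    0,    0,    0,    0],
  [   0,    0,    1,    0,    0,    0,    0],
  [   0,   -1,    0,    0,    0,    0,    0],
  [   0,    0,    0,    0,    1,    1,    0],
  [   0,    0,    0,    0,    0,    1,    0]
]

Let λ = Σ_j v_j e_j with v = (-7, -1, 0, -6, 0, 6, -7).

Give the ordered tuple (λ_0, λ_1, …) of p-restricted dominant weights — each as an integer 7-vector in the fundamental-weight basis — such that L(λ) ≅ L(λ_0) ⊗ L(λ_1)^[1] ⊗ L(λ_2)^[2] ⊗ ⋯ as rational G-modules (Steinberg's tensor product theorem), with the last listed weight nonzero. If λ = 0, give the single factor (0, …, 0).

Converting to the ω-basis (c_i = row i of M dotted with v = (-7, -1, 0, -6, 0, 6, -7)):
  c_1 = 0*-7 + 0*-1 + 0*0 + 0*-6 + 0*0 + 2*6 + 1*-7 = 5
  c_2 = 0*-7 + 0*-1 + 0*0 + -1*-6 + 0*0 + 0*6 + 0*-7 = 6
  c_3 = -1*-7 + 0*-1 + -2*0 + 0*-6 + 0*0 + 0*6 + 0*-7 = 7
  c_4 = 0*-7 + 0*-1 + 1*0 + 0*-6 + 0*0 + 0*6 + 0*-7 = 0
  c_5 = 0*-7 + -1*-1 + 0*0 + 0*-6 + 0*0 + 0*6 + 0*-7 = 1
  c_6 = 0*-7 + 0*-1 + 0*0 + 0*-6 + 1*0 + 1*6 + 0*-7 = 6
  c_7 = 0*-7 + 0*-1 + 0*0 + 0*-6 + 0*0 + 1*6 + 0*-7 = 6
Base-2 expansion of each c_i:
  c_1 = 5 = 1·2^0 + 0·2^1 + 1·2^2
  c_2 = 6 = 0·2^0 + 1·2^1 + 1·2^2
  c_3 = 7 = 1·2^0 + 1·2^1 + 1·2^2
  c_4 = 0
  c_5 = 1 = 1·2^0
  c_6 = 6 = 0·2^0 + 1·2^1 + 1·2^2
  c_7 = 6 = 0·2^0 + 1·2^1 + 1·2^2
p-restricted factor λ_0 = (1, 0, 1, 0, 1, 0, 0)
p-restricted factor λ_1 = (0, 1, 1, 0, 0, 1, 1)
p-restricted factor λ_2 = (1, 1, 1, 0, 0, 1, 1)

((1, 0, 1, 0, 1, 0, 0), (0, 1, 1, 0, 0, 1, 1), (1, 1, 1, 0, 0, 1, 1))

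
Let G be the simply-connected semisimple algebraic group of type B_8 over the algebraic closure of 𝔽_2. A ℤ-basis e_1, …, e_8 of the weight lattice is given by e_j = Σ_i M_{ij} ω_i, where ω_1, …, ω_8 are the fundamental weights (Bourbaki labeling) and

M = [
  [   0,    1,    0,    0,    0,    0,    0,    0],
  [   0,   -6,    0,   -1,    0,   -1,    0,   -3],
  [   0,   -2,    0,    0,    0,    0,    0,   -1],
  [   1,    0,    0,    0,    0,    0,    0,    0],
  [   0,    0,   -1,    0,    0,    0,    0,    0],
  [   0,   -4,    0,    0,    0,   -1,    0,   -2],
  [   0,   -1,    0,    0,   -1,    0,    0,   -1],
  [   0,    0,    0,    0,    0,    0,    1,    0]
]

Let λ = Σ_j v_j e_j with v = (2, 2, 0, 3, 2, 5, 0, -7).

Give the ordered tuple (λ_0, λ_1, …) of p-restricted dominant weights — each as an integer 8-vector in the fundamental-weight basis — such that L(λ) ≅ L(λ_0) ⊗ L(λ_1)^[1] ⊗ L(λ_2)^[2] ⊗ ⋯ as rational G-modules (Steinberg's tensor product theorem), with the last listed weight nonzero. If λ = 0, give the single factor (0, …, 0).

Compute c_i = Σ_j M_{ij} v_j with v = (2, 2, 0, 3, 2, 5, 0, -7):
  c_1 = (0)·(2) + (1)·(2) + (0)·(0) + (0)·(3) + (0)·(2) + (0)·(5) + (0)·(0) + (0)·(-7) = 2
  c_2 = (0)·(2) + (-6)·(2) + (0)·(0) + (-1)·(3) + (0)·(2) + (-1)·(5) + (0)·(0) + (-3)·(-7) = 1
  c_3 = (0)·(2) + (-2)·(2) + (0)·(0) + (0)·(3) + (0)·(2) + (0)·(5) + (0)·(0) + (-1)·(-7) = 3
  c_4 = (1)·(2) + (0)·(2) + (0)·(0) + (0)·(3) + (0)·(2) + (0)·(5) + (0)·(0) + (0)·(-7) = 2
  c_5 = (0)·(2) + (0)·(2) + (-1)·(0) + (0)·(3) + (0)·(2) + (0)·(5) + (0)·(0) + (0)·(-7) = 0
  c_6 = (0)·(2) + (-4)·(2) + (0)·(0) + (0)·(3) + (0)·(2) + (-1)·(5) + (0)·(0) + (-2)·(-7) = 1
  c_7 = (0)·(2) + (-1)·(2) + (0)·(0) + (0)·(3) + (-1)·(2) + (0)·(5) + (0)·(0) + (-1)·(-7) = 3
  c_8 = (0)·(2) + (0)·(2) + (0)·(0) + (0)·(3) + (0)·(2) + (0)·(5) + (1)·(0) + (0)·(-7) = 0
p = 2; digits c_i = Σ_j d_{ij}·2^j, 0 ≤ d_{ij} < 2:
  c_1 = 2 = 0·2^0 + 1·2^1
  c_2 = 1 = 1·2^0
  c_3 = 3 = 1·2^0 + 1·2^1
  c_4 = 2 = 0·2^0 + 1·2^1
  c_5 = 0
  c_6 = 1 = 1·2^0
  c_7 = 3 = 1·2^0 + 1·2^1
  c_8 = 0
λ_0 = (0, 1, 1, 0, 0, 1, 1, 0)
λ_1 = (1, 0, 1, 1, 0, 0, 1, 0)

((0, 1, 1, 0, 0, 1, 1, 0), (1, 0, 1, 1, 0, 0, 1, 0))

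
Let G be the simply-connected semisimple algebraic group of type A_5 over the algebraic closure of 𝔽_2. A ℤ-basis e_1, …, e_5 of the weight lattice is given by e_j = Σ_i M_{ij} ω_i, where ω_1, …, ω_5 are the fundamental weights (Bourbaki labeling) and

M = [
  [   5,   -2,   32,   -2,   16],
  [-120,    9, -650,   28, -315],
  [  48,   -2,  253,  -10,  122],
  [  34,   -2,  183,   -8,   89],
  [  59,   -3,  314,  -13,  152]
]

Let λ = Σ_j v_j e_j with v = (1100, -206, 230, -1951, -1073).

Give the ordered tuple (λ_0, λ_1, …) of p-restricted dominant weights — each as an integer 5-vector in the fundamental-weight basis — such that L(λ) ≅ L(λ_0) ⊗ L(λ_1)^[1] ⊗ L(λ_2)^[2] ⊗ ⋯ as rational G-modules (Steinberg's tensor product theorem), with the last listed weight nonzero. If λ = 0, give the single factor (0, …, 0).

Converting to the ω-basis (c_i = row i of M dotted with v = (1100, -206, 230, -1951, -1073)):
  c_1 = 5·1100 + (-2)·(-206) + 32·230 + (-2)·(-1951) + (16)·(-1073) = 6
  c_2 = (-120)·(1100) + (9)·(-206) + (-650)·(230) + (28)·(-1951) + (-315)·(-1073) = 13
  c_3 = 48·1100 + (-2)·(-206) + 253·230 + (-10)·(-1951) + (122)·(-1073) = 6
  c_4 = 34·1100 + (-2)·(-206) + 183·230 + (-8)·(-1951) + (89)·(-1073) = 13
  c_5 = 59·1100 + (-3)·(-206) + 314·230 + (-13)·(-1951) + (152)·(-1073) = 5
p = 2; digits c_i = Σ_j d_{ij}·2^j, 0 ≤ d_{ij} < 2:
  c_1 = 6 = 0·2^0 + 1·2^1 + 1·2^2
  c_2 = 13 = 1·2^0 + 0·2^1 + 1·2^2 + 1·2^3
  c_3 = 6 = 0·2^0 + 1·2^1 + 1·2^2
  c_4 = 13 = 1·2^0 + 0·2^1 + 1·2^2 + 1·2^3
  c_5 = 5 = 1·2^0 + 0·2^1 + 1·2^2
λ_0 = (0, 1, 0, 1, 1)
λ_1 = (1, 0, 1, 0, 0)
λ_2 = (1, 1, 1, 1, 1)
λ_3 = (0, 1, 0, 1, 0)

((0, 1, 0, 1, 1), (1, 0, 1, 0, 0), (1, 1, 1, 1, 1), (0, 1, 0, 1, 0))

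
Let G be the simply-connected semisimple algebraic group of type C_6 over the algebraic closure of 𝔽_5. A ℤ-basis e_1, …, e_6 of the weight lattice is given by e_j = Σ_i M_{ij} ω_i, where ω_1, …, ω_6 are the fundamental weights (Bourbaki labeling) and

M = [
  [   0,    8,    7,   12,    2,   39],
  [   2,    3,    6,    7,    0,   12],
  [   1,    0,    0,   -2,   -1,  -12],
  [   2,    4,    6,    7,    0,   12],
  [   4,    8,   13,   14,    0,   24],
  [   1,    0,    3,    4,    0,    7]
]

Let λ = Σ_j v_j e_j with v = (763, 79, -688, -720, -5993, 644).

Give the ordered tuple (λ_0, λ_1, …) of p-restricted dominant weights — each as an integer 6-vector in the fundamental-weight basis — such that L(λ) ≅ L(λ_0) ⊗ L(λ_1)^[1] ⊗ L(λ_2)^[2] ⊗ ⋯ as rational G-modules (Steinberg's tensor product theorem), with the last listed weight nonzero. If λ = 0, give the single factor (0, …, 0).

((1, 3, 3, 2, 1, 2), (1, 4, 3, 0, 3, 0), (2, 2, 3, 1, 4, 3), (2, 2, 3, 3, 0, 2))

In the fundamental-weight basis, λ has coordinates c = M·v (v = (763, 79, -688, -720, -5993, 644)):
  c_1 = 0·763 + 8·79 + (7)·(-688) + (12)·(-720) + (2)·(-5993) + 39·644 = 306
  c_2 = 2·763 + 3·79 + (6)·(-688) + (7)·(-720) + (0)·(-5993) + 12·644 = 323
  c_3 = 1·763 + 0·79 + (0)·(-688) + (-2)·(-720) + (-1)·(-5993) + (-12)·(644) = 468
  c_4 = 2·763 + 4·79 + (6)·(-688) + (7)·(-720) + (0)·(-5993) + 12·644 = 402
  c_5 = 4·763 + 8·79 + (13)·(-688) + (14)·(-720) + (0)·(-5993) + 24·644 = 116
  c_6 = 1·763 + 0·79 + (3)·(-688) + (4)·(-720) + (0)·(-5993) + 7·644 = 327
Writing each c_i in base p = 5:
  c_1 = 306 = 1·5^0 + 1·5^1 + 2·5^2 + 2·5^3
  c_2 = 323 = 3·5^0 + 4·5^1 + 2·5^2 + 2·5^3
  c_3 = 468 = 3·5^0 + 3·5^1 + 3·5^2 + 3·5^3
  c_4 = 402 = 2·5^0 + 0·5^1 + 1·5^2 + 3·5^3
  c_5 = 116 = 1·5^0 + 3·5^1 + 4·5^2
  c_6 = 327 = 2·5^0 + 0·5^1 + 3·5^2 + 2·5^3
p-restricted factor λ_0 = (1, 3, 3, 2, 1, 2)
p-restricted factor λ_1 = (1, 4, 3, 0, 3, 0)
p-restricted factor λ_2 = (2, 2, 3, 1, 4, 3)
p-restricted factor λ_3 = (2, 2, 3, 3, 0, 2)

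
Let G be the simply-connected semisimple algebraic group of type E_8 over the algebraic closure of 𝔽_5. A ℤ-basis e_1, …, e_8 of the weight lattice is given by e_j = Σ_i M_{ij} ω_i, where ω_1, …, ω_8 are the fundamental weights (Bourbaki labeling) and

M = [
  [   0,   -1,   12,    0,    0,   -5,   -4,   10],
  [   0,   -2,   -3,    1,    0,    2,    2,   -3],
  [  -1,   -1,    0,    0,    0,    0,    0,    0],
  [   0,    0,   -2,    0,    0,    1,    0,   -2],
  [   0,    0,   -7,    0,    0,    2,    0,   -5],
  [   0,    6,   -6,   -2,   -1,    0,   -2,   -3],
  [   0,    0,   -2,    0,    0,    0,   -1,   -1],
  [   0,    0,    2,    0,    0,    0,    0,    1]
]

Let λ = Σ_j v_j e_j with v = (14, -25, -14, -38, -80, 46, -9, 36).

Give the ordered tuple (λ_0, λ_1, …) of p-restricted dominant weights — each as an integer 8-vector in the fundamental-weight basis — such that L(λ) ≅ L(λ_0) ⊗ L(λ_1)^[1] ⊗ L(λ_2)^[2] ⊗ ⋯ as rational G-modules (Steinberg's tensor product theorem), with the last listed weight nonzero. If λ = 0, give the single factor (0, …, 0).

In the fundamental-weight basis, λ has coordinates c = M·v (v = (14, -25, -14, -38, -80, 46, -9, 36)):
  c_1 = 0*14 + -1*-25 + 12*-14 + 0*-38 + 0*-80 + -5*46 + -4*-9 + 10*36 = 23
  c_2 = 0*14 + -2*-25 + -3*-14 + 1*-38 + 0*-80 + 2*46 + 2*-9 + -3*36 = 20
  c_3 = -1*14 + -1*-25 + 0*-14 + 0*-38 + 0*-80 + 0*46 + 0*-9 + 0*36 = 11
  c_4 = 0*14 + 0*-25 + -2*-14 + 0*-38 + 0*-80 + 1*46 + 0*-9 + -2*36 = 2
  c_5 = 0*14 + 0*-25 + -7*-14 + 0*-38 + 0*-80 + 2*46 + 0*-9 + -5*36 = 10
  c_6 = 0*14 + 6*-25 + -6*-14 + -2*-38 + -1*-80 + 0*46 + -2*-9 + -3*36 = 0
  c_7 = 0*14 + 0*-25 + -2*-14 + 0*-38 + 0*-80 + 0*46 + -1*-9 + -1*36 = 1
  c_8 = 0*14 + 0*-25 + 2*-14 + 0*-38 + 0*-80 + 0*46 + 0*-9 + 1*36 = 8
Writing each c_i in base p = 5:
  c_1 = 23 = 3·5^0 + 4·5^1
  c_2 = 20 = 0·5^0 + 4·5^1
  c_3 = 11 = 1·5^0 + 2·5^1
  c_4 = 2 = 2·5^0
  c_5 = 10 = 0·5^0 + 2·5^1
  c_6 = 0
  c_7 = 1 = 1·5^0
  c_8 = 8 = 3·5^0 + 1·5^1
p-restricted factor λ_0 = (3, 0, 1, 2, 0, 0, 1, 3)
p-restricted factor λ_1 = (4, 4, 2, 0, 2, 0, 0, 1)

((3, 0, 1, 2, 0, 0, 1, 3), (4, 4, 2, 0, 2, 0, 0, 1))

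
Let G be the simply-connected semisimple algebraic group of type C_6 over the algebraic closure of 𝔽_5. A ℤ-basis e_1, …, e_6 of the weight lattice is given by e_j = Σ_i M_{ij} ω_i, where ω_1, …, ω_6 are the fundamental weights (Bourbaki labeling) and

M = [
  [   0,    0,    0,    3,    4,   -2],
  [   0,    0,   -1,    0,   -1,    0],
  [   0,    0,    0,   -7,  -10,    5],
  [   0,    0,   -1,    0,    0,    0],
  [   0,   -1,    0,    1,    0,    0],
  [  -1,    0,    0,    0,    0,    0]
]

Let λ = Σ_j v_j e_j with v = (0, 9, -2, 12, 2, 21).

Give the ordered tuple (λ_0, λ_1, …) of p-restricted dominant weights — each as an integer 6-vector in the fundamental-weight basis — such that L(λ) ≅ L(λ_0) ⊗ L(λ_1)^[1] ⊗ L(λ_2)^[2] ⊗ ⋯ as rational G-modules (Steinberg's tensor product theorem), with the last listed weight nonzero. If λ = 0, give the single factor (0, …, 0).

((2, 0, 1, 2, 3, 0),)

In the fundamental-weight basis, λ has coordinates c = M·v (v = (0, 9, -2, 12, 2, 21)):
  c_1 = 0·0 + 0·9 + (0)·(-2) + 3·12 + 4·2 + (-2)·(21) = 2
  c_2 = 0·0 + 0·9 + (-1)·(-2) + 0·12 + (-1)·(2) + 0·21 = 0
  c_3 = 0·0 + 0·9 + (0)·(-2) + (-7)·(12) + (-10)·(2) + 5·21 = 1
  c_4 = 0·0 + 0·9 + (-1)·(-2) + 0·12 + 0·2 + 0·21 = 2
  c_5 = 0·0 + (-1)·(9) + (0)·(-2) + 1·12 + 0·2 + 0·21 = 3
  c_6 = (-1)·(0) + 0·9 + (0)·(-2) + 0·12 + 0·2 + 0·21 = 0
Expand coordinatewise in base 5:
  c_1 = 2 = 2·5^0
  c_2 = 0
  c_3 = 1 = 1·5^0
  c_4 = 2 = 2·5^0
  c_5 = 3 = 3·5^0
  c_6 = 0
Factor λ_0 = (2, 0, 1, 2, 3, 0)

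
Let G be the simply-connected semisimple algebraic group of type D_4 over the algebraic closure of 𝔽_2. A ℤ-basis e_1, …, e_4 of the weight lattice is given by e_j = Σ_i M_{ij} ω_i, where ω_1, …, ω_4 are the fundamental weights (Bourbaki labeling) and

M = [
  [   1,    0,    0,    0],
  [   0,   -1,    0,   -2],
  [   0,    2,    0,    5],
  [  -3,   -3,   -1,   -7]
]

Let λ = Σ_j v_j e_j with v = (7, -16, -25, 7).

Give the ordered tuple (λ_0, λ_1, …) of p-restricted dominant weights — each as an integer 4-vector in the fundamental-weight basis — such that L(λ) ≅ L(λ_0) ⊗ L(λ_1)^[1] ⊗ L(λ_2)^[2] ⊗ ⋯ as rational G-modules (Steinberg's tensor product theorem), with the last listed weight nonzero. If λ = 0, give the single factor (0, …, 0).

((1, 0, 1, 1), (1, 1, 1, 1), (1, 0, 0, 0))

Change of basis e → ω: c = M·v where v = (7, -16, -25, 7):
  c_1 = 1·7 + (0)·(-16) + (0)·(-25) + 0·7 = 7
  c_2 = 0·7 + (-1)·(-16) + (0)·(-25) + (-2)·(7) = 2
  c_3 = 0·7 + (2)·(-16) + (0)·(-25) + 5·7 = 3
  c_4 = (-3)·(7) + (-3)·(-16) + (-1)·(-25) + (-7)·(7) = 3
p = 2; digits c_i = Σ_j d_{ij}·2^j, 0 ≤ d_{ij} < 2:
  c_1 = 7 = 1·2^0 + 1·2^1 + 1·2^2
  c_2 = 2 = 0·2^0 + 1·2^1
  c_3 = 3 = 1·2^0 + 1·2^1
  c_4 = 3 = 1·2^0 + 1·2^1
λ_0 = (1, 0, 1, 1)
λ_1 = (1, 1, 1, 1)
λ_2 = (1, 0, 0, 0)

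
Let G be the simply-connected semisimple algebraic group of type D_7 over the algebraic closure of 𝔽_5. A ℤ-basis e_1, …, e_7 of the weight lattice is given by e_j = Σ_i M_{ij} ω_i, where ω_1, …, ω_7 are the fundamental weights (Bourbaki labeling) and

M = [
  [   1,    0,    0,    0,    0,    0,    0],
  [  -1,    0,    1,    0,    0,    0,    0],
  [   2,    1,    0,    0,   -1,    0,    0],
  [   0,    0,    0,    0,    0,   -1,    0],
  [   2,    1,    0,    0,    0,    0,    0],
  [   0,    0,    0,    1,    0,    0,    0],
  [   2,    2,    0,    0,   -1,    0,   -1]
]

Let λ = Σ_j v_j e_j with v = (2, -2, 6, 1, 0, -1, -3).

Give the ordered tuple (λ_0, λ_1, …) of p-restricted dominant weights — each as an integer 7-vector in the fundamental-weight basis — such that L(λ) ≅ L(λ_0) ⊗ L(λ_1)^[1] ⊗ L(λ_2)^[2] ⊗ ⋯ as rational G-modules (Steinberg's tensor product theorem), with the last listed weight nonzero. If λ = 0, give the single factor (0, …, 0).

((2, 4, 2, 1, 2, 1, 3),)

Compute c_i = Σ_j M_{ij} v_j with v = (2, -2, 6, 1, 0, -1, -3):
  c_1 = (1)·(2) + (0)·(-2) + (0)·(6) + (0)·(1) + (0)·(0) + (0)·(-1) + (0)·(-3) = 2
  c_2 = (-1)·(2) + (0)·(-2) + (1)·(6) + (0)·(1) + (0)·(0) + (0)·(-1) + (0)·(-3) = 4
  c_3 = (2)·(2) + (1)·(-2) + (0)·(6) + (0)·(1) + (-1)·(0) + (0)·(-1) + (0)·(-3) = 2
  c_4 = (0)·(2) + (0)·(-2) + (0)·(6) + (0)·(1) + (0)·(0) + (-1)·(-1) + (0)·(-3) = 1
  c_5 = (2)·(2) + (1)·(-2) + (0)·(6) + (0)·(1) + (0)·(0) + (0)·(-1) + (0)·(-3) = 2
  c_6 = (0)·(2) + (0)·(-2) + (0)·(6) + (1)·(1) + (0)·(0) + (0)·(-1) + (0)·(-3) = 1
  c_7 = (2)·(2) + (2)·(-2) + (0)·(6) + (0)·(1) + (-1)·(0) + (0)·(-1) + (-1)·(-3) = 3
Writing each c_i in base p = 5:
  c_1 = 2 = 2·5^0
  c_2 = 4 = 4·5^0
  c_3 = 2 = 2·5^0
  c_4 = 1 = 1·5^0
  c_5 = 2 = 2·5^0
  c_6 = 1 = 1·5^0
  c_7 = 3 = 3·5^0
λ_0 = (2, 4, 2, 1, 2, 1, 3)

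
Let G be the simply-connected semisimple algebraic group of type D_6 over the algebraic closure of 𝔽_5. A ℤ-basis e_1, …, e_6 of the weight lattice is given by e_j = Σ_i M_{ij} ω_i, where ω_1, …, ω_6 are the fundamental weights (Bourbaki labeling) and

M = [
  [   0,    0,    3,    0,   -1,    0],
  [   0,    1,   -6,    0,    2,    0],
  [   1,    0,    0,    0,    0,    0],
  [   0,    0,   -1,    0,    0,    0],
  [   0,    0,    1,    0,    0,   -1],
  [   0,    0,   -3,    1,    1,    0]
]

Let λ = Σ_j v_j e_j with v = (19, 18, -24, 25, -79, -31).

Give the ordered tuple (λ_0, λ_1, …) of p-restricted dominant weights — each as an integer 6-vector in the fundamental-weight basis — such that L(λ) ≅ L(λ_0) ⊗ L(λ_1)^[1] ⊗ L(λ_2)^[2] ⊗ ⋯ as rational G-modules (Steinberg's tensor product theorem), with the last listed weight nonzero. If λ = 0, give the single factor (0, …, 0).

Converting to the ω-basis (c_i = row i of M dotted with v = (19, 18, -24, 25, -79, -31)):
  c_1 = 0*19 + 0*18 + 3*-24 + 0*25 + -1*-79 + 0*-31 = 7
  c_2 = 0*19 + 1*18 + -6*-24 + 0*25 + 2*-79 + 0*-31 = 4
  c_3 = 1*19 + 0*18 + 0*-24 + 0*25 + 0*-79 + 0*-31 = 19
  c_4 = 0*19 + 0*18 + -1*-24 + 0*25 + 0*-79 + 0*-31 = 24
  c_5 = 0*19 + 0*18 + 1*-24 + 0*25 + 0*-79 + -1*-31 = 7
  c_6 = 0*19 + 0*18 + -3*-24 + 1*25 + 1*-79 + 0*-31 = 18
Expand coordinatewise in base 5:
  c_1 = 7 = 2·5^0 + 1·5^1
  c_2 = 4 = 4·5^0
  c_3 = 19 = 4·5^0 + 3·5^1
  c_4 = 24 = 4·5^0 + 4·5^1
  c_5 = 7 = 2·5^0 + 1·5^1
  c_6 = 18 = 3·5^0 + 3·5^1
λ_0 = (2, 4, 4, 4, 2, 3)
λ_1 = (1, 0, 3, 4, 1, 3)

((2, 4, 4, 4, 2, 3), (1, 0, 3, 4, 1, 3))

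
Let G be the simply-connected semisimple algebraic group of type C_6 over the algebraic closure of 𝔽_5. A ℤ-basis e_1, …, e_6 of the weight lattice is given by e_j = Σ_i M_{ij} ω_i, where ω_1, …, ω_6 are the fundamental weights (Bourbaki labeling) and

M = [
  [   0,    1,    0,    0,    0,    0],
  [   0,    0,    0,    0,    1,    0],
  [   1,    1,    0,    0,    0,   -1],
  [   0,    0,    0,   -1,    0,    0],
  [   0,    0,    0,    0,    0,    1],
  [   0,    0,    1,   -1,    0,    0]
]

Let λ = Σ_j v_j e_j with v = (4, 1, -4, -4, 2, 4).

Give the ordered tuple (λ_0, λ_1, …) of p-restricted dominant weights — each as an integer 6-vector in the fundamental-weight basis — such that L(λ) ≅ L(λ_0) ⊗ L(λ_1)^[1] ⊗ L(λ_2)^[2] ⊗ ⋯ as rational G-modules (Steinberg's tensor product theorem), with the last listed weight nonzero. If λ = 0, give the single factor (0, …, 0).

Converting to the ω-basis (c_i = row i of M dotted with v = (4, 1, -4, -4, 2, 4)):
  c_1 = 0*4 + 1*1 + 0*-4 + 0*-4 + 0*2 + 0*4 = 1
  c_2 = 0*4 + 0*1 + 0*-4 + 0*-4 + 1*2 + 0*4 = 2
  c_3 = 1*4 + 1*1 + 0*-4 + 0*-4 + 0*2 + -1*4 = 1
  c_4 = 0*4 + 0*1 + 0*-4 + -1*-4 + 0*2 + 0*4 = 4
  c_5 = 0*4 + 0*1 + 0*-4 + 0*-4 + 0*2 + 1*4 = 4
  c_6 = 0*4 + 0*1 + 1*-4 + -1*-4 + 0*2 + 0*4 = 0
p = 5; digits c_i = Σ_j d_{ij}·5^j, 0 ≤ d_{ij} < 5:
  c_1 = 1 = 1·5^0
  c_2 = 2 = 2·5^0
  c_3 = 1 = 1·5^0
  c_4 = 4 = 4·5^0
  c_5 = 4 = 4·5^0
  c_6 = 0
Factor λ_0 = (1, 2, 1, 4, 4, 0)

((1, 2, 1, 4, 4, 0),)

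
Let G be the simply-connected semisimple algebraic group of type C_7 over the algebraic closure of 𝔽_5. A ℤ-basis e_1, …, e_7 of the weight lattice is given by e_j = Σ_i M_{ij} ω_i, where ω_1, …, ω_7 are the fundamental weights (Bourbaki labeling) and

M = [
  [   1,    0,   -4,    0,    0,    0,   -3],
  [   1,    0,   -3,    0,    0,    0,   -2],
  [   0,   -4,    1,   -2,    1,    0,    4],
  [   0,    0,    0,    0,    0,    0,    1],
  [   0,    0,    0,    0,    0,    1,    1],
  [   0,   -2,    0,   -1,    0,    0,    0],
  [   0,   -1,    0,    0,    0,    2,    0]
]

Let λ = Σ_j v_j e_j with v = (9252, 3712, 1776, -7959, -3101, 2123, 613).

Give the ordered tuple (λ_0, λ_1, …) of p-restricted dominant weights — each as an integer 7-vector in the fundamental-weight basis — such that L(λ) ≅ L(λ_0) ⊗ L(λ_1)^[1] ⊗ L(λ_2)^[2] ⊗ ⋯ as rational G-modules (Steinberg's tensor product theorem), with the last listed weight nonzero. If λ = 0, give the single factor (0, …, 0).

((4, 3, 2, 3, 1, 0, 4), (1, 4, 4, 2, 2, 2, 1), (2, 2, 2, 4, 4, 1, 1), (2, 1, 2, 4, 1, 4, 4), (0, 4, 3, 0, 4, 0, 0))

Change of basis e → ω: c = M·v where v = (9252, 3712, 1776, -7959, -3101, 2123, 613):
  c_1 = 1·9252 + 0·3712 + (-4)·(1776) + (0)·(-7959) + (0)·(-3101) + 0·2123 + (-3)·(613) = 309
  c_2 = 1·9252 + 0·3712 + (-3)·(1776) + (0)·(-7959) + (0)·(-3101) + 0·2123 + (-2)·(613) = 2698
  c_3 = 0·9252 + (-4)·(3712) + 1·1776 + (-2)·(-7959) + (1)·(-3101) + 0·2123 + 4·613 = 2197
  c_4 = 0·9252 + 0·3712 + 0·1776 + (0)·(-7959) + (0)·(-3101) + 0·2123 + 1·613 = 613
  c_5 = 0·9252 + 0·3712 + 0·1776 + (0)·(-7959) + (0)·(-3101) + 1·2123 + 1·613 = 2736
  c_6 = 0·9252 + (-2)·(3712) + 0·1776 + (-1)·(-7959) + (0)·(-3101) + 0·2123 + 0·613 = 535
  c_7 = 0·9252 + (-1)·(3712) + 0·1776 + (0)·(-7959) + (0)·(-3101) + 2·2123 + 0·613 = 534
p = 5; digits c_i = Σ_j d_{ij}·5^j, 0 ≤ d_{ij} < 5:
  c_1 = 309 = 4·5^0 + 1·5^1 + 2·5^2 + 2·5^3
  c_2 = 2698 = 3·5^0 + 4·5^1 + 2·5^2 + 1·5^3 + 4·5^4
  c_3 = 2197 = 2·5^0 + 4·5^1 + 2·5^2 + 2·5^3 + 3·5^4
  c_4 = 613 = 3·5^0 + 2·5^1 + 4·5^2 + 4·5^3
  c_5 = 2736 = 1·5^0 + 2·5^1 + 4·5^2 + 1·5^3 + 4·5^4
  c_6 = 535 = 0·5^0 + 2·5^1 + 1·5^2 + 4·5^3
  c_7 = 534 = 4·5^0 + 1·5^1 + 1·5^2 + 4·5^3
λ_0 = (4, 3, 2, 3, 1, 0, 4)
λ_1 = (1, 4, 4, 2, 2, 2, 1)
λ_2 = (2, 2, 2, 4, 4, 1, 1)
λ_3 = (2, 1, 2, 4, 1, 4, 4)
λ_4 = (0, 4, 3, 0, 4, 0, 0)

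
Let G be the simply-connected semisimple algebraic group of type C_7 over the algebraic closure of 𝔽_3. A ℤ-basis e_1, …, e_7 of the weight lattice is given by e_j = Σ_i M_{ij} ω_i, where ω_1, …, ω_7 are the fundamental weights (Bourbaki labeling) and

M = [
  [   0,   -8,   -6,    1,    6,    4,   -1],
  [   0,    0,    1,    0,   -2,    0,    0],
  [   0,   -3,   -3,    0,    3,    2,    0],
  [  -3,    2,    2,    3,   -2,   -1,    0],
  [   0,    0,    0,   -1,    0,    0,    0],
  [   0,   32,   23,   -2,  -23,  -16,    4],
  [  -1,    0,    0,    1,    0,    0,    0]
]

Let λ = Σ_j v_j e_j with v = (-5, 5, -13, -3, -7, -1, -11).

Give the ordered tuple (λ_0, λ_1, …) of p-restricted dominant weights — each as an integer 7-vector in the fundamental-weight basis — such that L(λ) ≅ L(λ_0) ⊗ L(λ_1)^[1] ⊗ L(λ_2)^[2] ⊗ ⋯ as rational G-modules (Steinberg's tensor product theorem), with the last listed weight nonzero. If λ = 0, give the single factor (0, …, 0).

((0, 1, 1, 2, 0, 0, 2), (0, 0, 0, 1, 1, 0, 0))

Change of basis e → ω: c = M·v where v = (-5, 5, -13, -3, -7, -1, -11):
  c_1 = (0)·(-5) + (-8)·(5) + (-6)·(-13) + (1)·(-3) + (6)·(-7) + (4)·(-1) + (-1)·(-11) = 0
  c_2 = (0)·(-5) + (0)·(5) + (1)·(-13) + (0)·(-3) + (-2)·(-7) + (0)·(-1) + (0)·(-11) = 1
  c_3 = (0)·(-5) + (-3)·(5) + (-3)·(-13) + (0)·(-3) + (3)·(-7) + (2)·(-1) + (0)·(-11) = 1
  c_4 = (-3)·(-5) + (2)·(5) + (2)·(-13) + (3)·(-3) + (-2)·(-7) + (-1)·(-1) + (0)·(-11) = 5
  c_5 = (0)·(-5) + (0)·(5) + (0)·(-13) + (-1)·(-3) + (0)·(-7) + (0)·(-1) + (0)·(-11) = 3
  c_6 = (0)·(-5) + (32)·(5) + (23)·(-13) + (-2)·(-3) + (-23)·(-7) + (-16)·(-1) + (4)·(-11) = 0
  c_7 = (-1)·(-5) + (0)·(5) + (0)·(-13) + (1)·(-3) + (0)·(-7) + (0)·(-1) + (0)·(-11) = 2
Writing each c_i in base p = 3:
  c_1 = 0
  c_2 = 1 = 1·3^0
  c_3 = 1 = 1·3^0
  c_4 = 5 = 2·3^0 + 1·3^1
  c_5 = 3 = 0·3^0 + 1·3^1
  c_6 = 0
  c_7 = 2 = 2·3^0
λ_0 = (0, 1, 1, 2, 0, 0, 2)
λ_1 = (0, 0, 0, 1, 1, 0, 0)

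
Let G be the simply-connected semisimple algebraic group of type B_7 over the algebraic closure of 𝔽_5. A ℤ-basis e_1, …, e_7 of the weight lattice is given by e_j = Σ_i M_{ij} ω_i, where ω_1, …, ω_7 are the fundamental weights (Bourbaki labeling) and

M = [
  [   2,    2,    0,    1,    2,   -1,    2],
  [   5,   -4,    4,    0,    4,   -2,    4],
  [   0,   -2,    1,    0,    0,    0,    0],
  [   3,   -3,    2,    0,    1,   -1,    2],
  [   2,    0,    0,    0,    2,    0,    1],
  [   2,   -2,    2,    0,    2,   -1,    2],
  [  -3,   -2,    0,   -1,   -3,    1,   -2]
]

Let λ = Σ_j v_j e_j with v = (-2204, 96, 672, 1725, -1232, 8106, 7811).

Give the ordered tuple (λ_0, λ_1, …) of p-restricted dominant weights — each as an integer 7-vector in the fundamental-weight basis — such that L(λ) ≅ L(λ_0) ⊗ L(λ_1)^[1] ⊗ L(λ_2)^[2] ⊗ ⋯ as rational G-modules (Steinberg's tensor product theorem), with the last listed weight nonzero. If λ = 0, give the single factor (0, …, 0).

Change of basis e → ω: c = M·v where v = (-2204, 96, 672, 1725, -1232, 8106, 7811):
  c_1 = (2)·(-2204) + (2)·(96) + (0)·(672) + (1)·(1725) + (2)·(-1232) + (-1)·(8106) + (2)·(7811) = 2561
  c_2 = (5)·(-2204) + (-4)·(96) + (4)·(672) + (0)·(1725) + (4)·(-1232) + (-2)·(8106) + (4)·(7811) = 1388
  c_3 = (0)·(-2204) + (-2)·(96) + (1)·(672) + (0)·(1725) + (0)·(-1232) + (0)·(8106) + (0)·(7811) = 480
  c_4 = (3)·(-2204) + (-3)·(96) + (2)·(672) + (0)·(1725) + (1)·(-1232) + (-1)·(8106) + (2)·(7811) = 728
  c_5 = (2)·(-2204) + (0)·(96) + (0)·(672) + (0)·(1725) + (2)·(-1232) + (0)·(8106) + (1)·(7811) = 939
  c_6 = (2)·(-2204) + (-2)·(96) + (2)·(672) + (0)·(1725) + (2)·(-1232) + (-1)·(8106) + (2)·(7811) = 1796
  c_7 = (-3)·(-2204) + (-2)·(96) + (0)·(672) + (-1)·(1725) + (-3)·(-1232) + (1)·(8106) + (-2)·(7811) = 875
Expand coordinatewise in base 5:
  c_1 = 2561 = 1·5^0 + 2·5^1 + 2·5^2 + 0·5^3 + 4·5^4
  c_2 = 1388 = 3·5^0 + 2·5^1 + 0·5^2 + 1·5^3 + 2·5^4
  c_3 = 480 = 0·5^0 + 1·5^1 + 4·5^2 + 3·5^3
  c_4 = 728 = 3·5^0 + 0·5^1 + 4·5^2 + 0·5^3 + 1·5^4
  c_5 = 939 = 4·5^0 + 2·5^1 + 2·5^2 + 2·5^3 + 1·5^4
  c_6 = 1796 = 1·5^0 + 4·5^1 + 1·5^2 + 4·5^3 + 2·5^4
  c_7 = 875 = 0·5^0 + 0·5^1 + 0·5^2 + 2·5^3 + 1·5^4
p-restricted factor λ_0 = (1, 3, 0, 3, 4, 1, 0)
p-restricted factor λ_1 = (2, 2, 1, 0, 2, 4, 0)
p-restricted factor λ_2 = (2, 0, 4, 4, 2, 1, 0)
p-restricted factor λ_3 = (0, 1, 3, 0, 2, 4, 2)
p-restricted factor λ_4 = (4, 2, 0, 1, 1, 2, 1)

((1, 3, 0, 3, 4, 1, 0), (2, 2, 1, 0, 2, 4, 0), (2, 0, 4, 4, 2, 1, 0), (0, 1, 3, 0, 2, 4, 2), (4, 2, 0, 1, 1, 2, 1))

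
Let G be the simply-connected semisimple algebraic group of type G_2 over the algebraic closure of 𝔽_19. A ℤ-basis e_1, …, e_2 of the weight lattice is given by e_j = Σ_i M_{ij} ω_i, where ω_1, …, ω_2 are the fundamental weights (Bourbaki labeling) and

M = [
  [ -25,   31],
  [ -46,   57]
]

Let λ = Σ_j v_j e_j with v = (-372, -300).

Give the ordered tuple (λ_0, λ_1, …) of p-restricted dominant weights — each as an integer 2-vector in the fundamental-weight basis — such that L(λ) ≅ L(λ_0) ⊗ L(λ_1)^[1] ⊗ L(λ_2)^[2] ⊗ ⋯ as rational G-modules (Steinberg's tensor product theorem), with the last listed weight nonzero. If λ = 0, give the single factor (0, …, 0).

Compute c_i = Σ_j M_{ij} v_j with v = (-372, -300):
  c_1 = (-25)·(-372) + (31)·(-300) = 0
  c_2 = (-46)·(-372) + (57)·(-300) = 12
Expand coordinatewise in base 19:
  c_1 = 0
  c_2 = 12 = 12·19^0
λ_0 = (0, 12)

((0, 12),)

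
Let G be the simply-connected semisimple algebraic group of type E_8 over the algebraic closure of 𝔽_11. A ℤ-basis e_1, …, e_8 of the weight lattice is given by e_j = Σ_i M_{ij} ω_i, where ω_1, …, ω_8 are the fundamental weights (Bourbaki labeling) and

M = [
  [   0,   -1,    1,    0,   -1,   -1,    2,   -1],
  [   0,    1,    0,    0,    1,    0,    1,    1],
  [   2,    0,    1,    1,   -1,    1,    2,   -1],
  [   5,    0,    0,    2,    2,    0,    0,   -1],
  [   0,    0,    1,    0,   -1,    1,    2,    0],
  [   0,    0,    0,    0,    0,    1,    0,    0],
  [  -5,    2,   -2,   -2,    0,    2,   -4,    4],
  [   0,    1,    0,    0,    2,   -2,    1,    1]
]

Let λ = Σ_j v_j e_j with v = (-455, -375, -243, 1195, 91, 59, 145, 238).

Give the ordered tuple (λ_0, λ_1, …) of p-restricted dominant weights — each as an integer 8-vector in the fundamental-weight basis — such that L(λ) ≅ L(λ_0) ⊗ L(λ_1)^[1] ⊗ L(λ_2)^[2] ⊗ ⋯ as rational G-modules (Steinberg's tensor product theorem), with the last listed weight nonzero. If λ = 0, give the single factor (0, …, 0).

Compute c_i = Σ_j M_{ij} v_j with v = (-455, -375, -243, 1195, 91, 59, 145, 238):
  c_1 = (0)·(-455) + (-1)·(-375) + (1)·(-243) + (0)·(1195) + (-1)·(91) + (-1)·(59) + (2)·(145) + (-1)·(238) = 34
  c_2 = (0)·(-455) + (1)·(-375) + (0)·(-243) + (0)·(1195) + (1)·(91) + (0)·(59) + (1)·(145) + (1)·(238) = 99
  c_3 = (2)·(-455) + (0)·(-375) + (1)·(-243) + (1)·(1195) + (-1)·(91) + (1)·(59) + (2)·(145) + (-1)·(238) = 62
  c_4 = (5)·(-455) + (0)·(-375) + (0)·(-243) + (2)·(1195) + (2)·(91) + (0)·(59) + (0)·(145) + (-1)·(238) = 59
  c_5 = (0)·(-455) + (0)·(-375) + (1)·(-243) + (0)·(1195) + (-1)·(91) + (1)·(59) + (2)·(145) + (0)·(238) = 15
  c_6 = (0)·(-455) + (0)·(-375) + (0)·(-243) + (0)·(1195) + (0)·(91) + (1)·(59) + (0)·(145) + (0)·(238) = 59
  c_7 = (-5)·(-455) + (2)·(-375) + (-2)·(-243) + (-2)·(1195) + (0)·(91) + (2)·(59) + (-4)·(145) + (4)·(238) = 111
  c_8 = (0)·(-455) + (1)·(-375) + (0)·(-243) + (0)·(1195) + (2)·(91) + (-2)·(59) + (1)·(145) + (1)·(238) = 72
p = 11; digits c_i = Σ_j d_{ij}·11^j, 0 ≤ d_{ij} < 11:
  c_1 = 34 = 1·11^0 + 3·11^1
  c_2 = 99 = 0·11^0 + 9·11^1
  c_3 = 62 = 7·11^0 + 5·11^1
  c_4 = 59 = 4·11^0 + 5·11^1
  c_5 = 15 = 4·11^0 + 1·11^1
  c_6 = 59 = 4·11^0 + 5·11^1
  c_7 = 111 = 1·11^0 + 10·11^1
  c_8 = 72 = 6·11^0 + 6·11^1
λ_0 = (1, 0, 7, 4, 4, 4, 1, 6)
λ_1 = (3, 9, 5, 5, 1, 5, 10, 6)

((1, 0, 7, 4, 4, 4, 1, 6), (3, 9, 5, 5, 1, 5, 10, 6))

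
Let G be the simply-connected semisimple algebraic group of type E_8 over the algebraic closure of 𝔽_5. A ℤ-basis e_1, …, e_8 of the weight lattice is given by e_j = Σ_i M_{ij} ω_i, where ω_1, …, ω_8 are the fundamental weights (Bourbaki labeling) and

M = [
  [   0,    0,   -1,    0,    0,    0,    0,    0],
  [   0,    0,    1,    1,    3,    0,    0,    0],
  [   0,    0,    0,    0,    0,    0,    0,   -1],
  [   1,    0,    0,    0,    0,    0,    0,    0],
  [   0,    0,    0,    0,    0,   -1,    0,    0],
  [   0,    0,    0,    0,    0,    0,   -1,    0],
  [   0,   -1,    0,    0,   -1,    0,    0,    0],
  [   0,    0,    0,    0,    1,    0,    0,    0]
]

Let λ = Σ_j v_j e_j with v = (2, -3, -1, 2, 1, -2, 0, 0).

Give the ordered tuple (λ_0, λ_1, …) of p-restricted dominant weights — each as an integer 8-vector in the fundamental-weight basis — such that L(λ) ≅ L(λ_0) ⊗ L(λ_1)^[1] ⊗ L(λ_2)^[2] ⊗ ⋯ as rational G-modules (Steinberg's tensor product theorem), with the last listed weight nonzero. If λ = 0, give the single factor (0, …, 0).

((1, 4, 0, 2, 2, 0, 2, 1),)

ω-coordinates c = M·v, v = (2, -3, -1, 2, 1, -2, 0, 0):
  c_1 = 0*2 + 0*-3 + -1*-1 + 0*2 + 0*1 + 0*-2 + 0*0 + 0*0 = 1
  c_2 = 0*2 + 0*-3 + 1*-1 + 1*2 + 3*1 + 0*-2 + 0*0 + 0*0 = 4
  c_3 = 0*2 + 0*-3 + 0*-1 + 0*2 + 0*1 + 0*-2 + 0*0 + -1*0 = 0
  c_4 = 1*2 + 0*-3 + 0*-1 + 0*2 + 0*1 + 0*-2 + 0*0 + 0*0 = 2
  c_5 = 0*2 + 0*-3 + 0*-1 + 0*2 + 0*1 + -1*-2 + 0*0 + 0*0 = 2
  c_6 = 0*2 + 0*-3 + 0*-1 + 0*2 + 0*1 + 0*-2 + -1*0 + 0*0 = 0
  c_7 = 0*2 + -1*-3 + 0*-1 + 0*2 + -1*1 + 0*-2 + 0*0 + 0*0 = 2
  c_8 = 0*2 + 0*-3 + 0*-1 + 0*2 + 1*1 + 0*-2 + 0*0 + 0*0 = 1
Writing each c_i in base p = 5:
  c_1 = 1 = 1·5^0
  c_2 = 4 = 4·5^0
  c_3 = 0
  c_4 = 2 = 2·5^0
  c_5 = 2 = 2·5^0
  c_6 = 0
  c_7 = 2 = 2·5^0
  c_8 = 1 = 1·5^0
Factor λ_0 = (1, 4, 0, 2, 2, 0, 2, 1)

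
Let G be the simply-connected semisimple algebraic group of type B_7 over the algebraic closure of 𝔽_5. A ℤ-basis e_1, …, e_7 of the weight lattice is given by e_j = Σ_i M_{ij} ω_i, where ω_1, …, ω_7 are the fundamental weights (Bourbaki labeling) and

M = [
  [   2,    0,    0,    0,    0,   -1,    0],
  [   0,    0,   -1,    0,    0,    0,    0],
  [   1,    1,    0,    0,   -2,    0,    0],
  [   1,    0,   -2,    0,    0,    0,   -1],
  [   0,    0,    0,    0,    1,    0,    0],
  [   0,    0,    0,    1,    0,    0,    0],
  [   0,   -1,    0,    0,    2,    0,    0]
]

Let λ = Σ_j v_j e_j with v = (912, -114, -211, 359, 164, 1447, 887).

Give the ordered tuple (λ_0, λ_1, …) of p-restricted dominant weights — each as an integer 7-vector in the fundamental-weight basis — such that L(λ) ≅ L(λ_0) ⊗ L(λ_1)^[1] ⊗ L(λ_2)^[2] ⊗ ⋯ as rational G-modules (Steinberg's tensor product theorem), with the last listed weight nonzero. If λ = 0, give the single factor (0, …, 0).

((2, 1, 0, 2, 4, 4, 2), (0, 2, 4, 4, 2, 1, 3), (0, 3, 3, 2, 1, 4, 2), (3, 1, 3, 3, 1, 2, 3))

Compute c_i = Σ_j M_{ij} v_j with v = (912, -114, -211, 359, 164, 1447, 887):
  c_1 = 2*912 + 0*-114 + 0*-211 + 0*359 + 0*164 + -1*1447 + 0*887 = 377
  c_2 = 0*912 + 0*-114 + -1*-211 + 0*359 + 0*164 + 0*1447 + 0*887 = 211
  c_3 = 1*912 + 1*-114 + 0*-211 + 0*359 + -2*164 + 0*1447 + 0*887 = 470
  c_4 = 1*912 + 0*-114 + -2*-211 + 0*359 + 0*164 + 0*1447 + -1*887 = 447
  c_5 = 0*912 + 0*-114 + 0*-211 + 0*359 + 1*164 + 0*1447 + 0*887 = 164
  c_6 = 0*912 + 0*-114 + 0*-211 + 1*359 + 0*164 + 0*1447 + 0*887 = 359
  c_7 = 0*912 + -1*-114 + 0*-211 + 0*359 + 2*164 + 0*1447 + 0*887 = 442
Expand coordinatewise in base 5:
  c_1 = 377 = 2·5^0 + 0·5^1 + 0·5^2 + 3·5^3
  c_2 = 211 = 1·5^0 + 2·5^1 + 3·5^2 + 1·5^3
  c_3 = 470 = 0·5^0 + 4·5^1 + 3·5^2 + 3·5^3
  c_4 = 447 = 2·5^0 + 4·5^1 + 2·5^2 + 3·5^3
  c_5 = 164 = 4·5^0 + 2·5^1 + 1·5^2 + 1·5^3
  c_6 = 359 = 4·5^0 + 1·5^1 + 4·5^2 + 2·5^3
  c_7 = 442 = 2·5^0 + 3·5^1 + 2·5^2 + 3·5^3
λ_0 = (2, 1, 0, 2, 4, 4, 2)
λ_1 = (0, 2, 4, 4, 2, 1, 3)
λ_2 = (0, 3, 3, 2, 1, 4, 2)
λ_3 = (3, 1, 3, 3, 1, 2, 3)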